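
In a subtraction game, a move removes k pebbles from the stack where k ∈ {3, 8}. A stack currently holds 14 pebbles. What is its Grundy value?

1

Grundy values for subtraction set {3, 8}:
k:     0  1  2  3  4  5  6  7  8  9 10 11 12 13 14
g(k):  0  0  0  1  1  1  0  0  2  1  1  0  0  0  1
So g(14) = 1.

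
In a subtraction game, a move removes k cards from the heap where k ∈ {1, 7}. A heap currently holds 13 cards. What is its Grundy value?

1

Compute g(0), g(1), … for moves {1, 7}:
k:     0  1  2  3  4  5  6  7  8  9 10 11 12 13
g(k):  0  1  0  1  0  1  0  1  0  1  0  1  0  1
So g(13) = 1.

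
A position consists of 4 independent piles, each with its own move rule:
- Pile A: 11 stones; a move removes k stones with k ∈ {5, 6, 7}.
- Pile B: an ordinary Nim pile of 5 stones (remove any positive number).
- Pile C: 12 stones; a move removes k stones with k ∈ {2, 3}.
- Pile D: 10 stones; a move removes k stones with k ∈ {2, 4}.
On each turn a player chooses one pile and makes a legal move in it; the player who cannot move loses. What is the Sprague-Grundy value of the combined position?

Grundy values for pile A (subtraction set {5, 6, 7}):
g(0) = mex{} = 0
g(1) = mex{} = 0
g(2) = mex{} = 0
g(3) = mex{} = 0
g(4) = mex{} = 0
g(5) = mex{0} = 1
g(6) = mex{0} = 1
g(7) = mex{0} = 1
g(8) = mex{0} = 1
g(9) = mex{0} = 1
g(10) = mex{0,1} = 2
g(11) = mex{0,1} = 2
So g(11) = 2.
Pile B is a plain Nim pile of size 5, so its Grundy value is 5.
For pile C, compute g(0), g(1), … with moves {2, 3}:
g(0) = mex{} = 0
g(1) = mex{} = 0
g(2) = mex{0} = 1
g(3) = mex{0} = 1
g(4) = mex{0,1} = 2
g(5) = mex{1} = 0
g(6) = mex{1,2} = 0
g(7) = mex{0,2} = 1
g(8) = mex{0} = 1
g(9) = mex{0,1} = 2
g(10) = mex{1} = 0
g(11) = mex{1,2} = 0
g(12) = mex{0,2} = 1
So g(12) = 1.
Grundy values for pile D (subtraction set {2, 4}):
k:     0  1  2  3  4  5  6  7  8  9 10
g(k):  0  0  1  1  2  2  0  0  1  1  2
So g(10) = 2.
By the Sprague-Grundy theorem, the Grundy value of a sum of independent games is the XOR of the component values.
Combined value = 2 XOR 5 XOR 1 XOR 2 = 4.

4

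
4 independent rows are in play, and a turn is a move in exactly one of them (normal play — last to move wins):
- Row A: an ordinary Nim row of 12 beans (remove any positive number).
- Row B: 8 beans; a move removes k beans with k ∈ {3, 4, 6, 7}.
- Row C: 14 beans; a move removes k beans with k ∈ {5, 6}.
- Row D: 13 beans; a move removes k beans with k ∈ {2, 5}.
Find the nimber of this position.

Row A is a plain Nim row of size 12, so its Grundy value is 12.
Build the Grundy sequence for row B with g(k) = mex{g(k−s) : s ∈ {3, 4, 6, 7}, s ≤ k}:
g(0) = mex{} = 0
g(1) = mex{} = 0
g(2) = mex{} = 0
g(3) = mex{0} = 1
g(4) = mex{0} = 1
g(5) = mex{0} = 1
g(6) = mex{0,1} = 2
g(7) = mex{0,1} = 2
g(8) = mex{0,1} = 2
So g(8) = 2.
For row C, compute g(0), g(1), … with moves {5, 6}:
k:     0  1  2  3  4  5  6  7  8  9 10 11 12 13 14
g(k):  0  0  0  0  0  1  1  1  1  1  2  0  0  0  0
So g(14) = 0.
Build the Grundy sequence for row D with g(k) = mex{g(k−s) : s ∈ {2, 5}, s ≤ k}:
k:     0  1  2  3  4  5  6  7  8  9 10 11 12 13
g(k):  0  0  1  1  0  2  1  0  0  1  1  0  2  1
So g(13) = 1.
By the Sprague-Grundy theorem, the Grundy value of a sum of independent games is the XOR of the component values.
Combined value = 12 ⊕ 2 ⊕ 0 ⊕ 1 = 15.

15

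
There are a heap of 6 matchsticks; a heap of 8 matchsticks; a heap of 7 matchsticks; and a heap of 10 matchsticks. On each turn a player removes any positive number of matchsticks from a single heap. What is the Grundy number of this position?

3

Compute the nim-sum pairwise:
6 ^ 8 = 14
14 ^ 7 = 9
9 ^ 10 = 3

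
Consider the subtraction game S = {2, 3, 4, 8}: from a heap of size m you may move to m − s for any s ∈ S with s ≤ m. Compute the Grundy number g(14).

Compute g(0), g(1), … for moves {2, 3, 4, 8}:
k:     0  1  2  3  4  5  6  7  8  9 10 11 12 13 14
g(k):  0  0  1  1  2  2  0  0  1  1  2  2  0  0  1
So g(14) = 1.

1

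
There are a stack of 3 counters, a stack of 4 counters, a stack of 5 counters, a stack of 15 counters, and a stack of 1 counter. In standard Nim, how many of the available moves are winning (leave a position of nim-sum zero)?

1

Compute the nim-sum pairwise:
3 XOR 4 = 7
7 XOR 5 = 2
2 XOR 15 = 13
13 XOR 1 = 12
The overall nim-sum is X = 12. A stack of size p has a winning move iff p XOR X < p (reduce it to p XOR X).
  3: 3 XOR 12 = 15 ≥ 3 — no move.
  4: 4 XOR 12 = 8 ≥ 4 — no move.
  5: 5 XOR 12 = 9 ≥ 5 — no move.
  15: 15 XOR 12 = 3 < 15 — winning move (to 3).
  1: 1 XOR 12 = 13 ≥ 1 — no move.
That gives 1 winning move.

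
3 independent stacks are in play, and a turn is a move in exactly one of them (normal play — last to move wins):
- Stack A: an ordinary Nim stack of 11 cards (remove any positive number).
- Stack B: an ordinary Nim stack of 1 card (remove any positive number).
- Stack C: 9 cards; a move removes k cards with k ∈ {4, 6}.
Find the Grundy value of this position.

8

Stack A is a plain Nim stack of size 11, so its Grundy value is 11.
Stack B is a plain Nim stack of size 1, so its Grundy value is 1.
For stack C, compute g(0), g(1), … with moves {4, 6}:
k:     0  1  2  3  4  5  6  7  8  9
g(k):  0  0  0  0  1  1  1  1  2  2
So g(9) = 2.
By the Sprague-Grundy theorem, the Grundy value of a sum of independent games is the XOR of the component values.
Combined value = 11 XOR 1 XOR 2 = 8.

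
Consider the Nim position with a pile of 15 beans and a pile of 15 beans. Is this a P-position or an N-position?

P-position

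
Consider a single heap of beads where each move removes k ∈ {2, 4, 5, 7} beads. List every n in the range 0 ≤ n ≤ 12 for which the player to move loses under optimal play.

0, 1, 9, 10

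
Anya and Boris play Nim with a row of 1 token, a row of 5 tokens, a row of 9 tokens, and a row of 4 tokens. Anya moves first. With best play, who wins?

Compute the nim-sum pairwise:
1 XOR 5 = 4
4 XOR 9 = 13
13 XOR 4 = 9
The nim-sum is 9 ≠ 0, so this is an N-position: the player to move can win; Anya has a winning move.

Anya wins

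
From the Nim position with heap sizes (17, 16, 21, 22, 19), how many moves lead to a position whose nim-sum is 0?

5

Compute the nim-sum pairwise:
17 XOR 16 = 1
1 XOR 21 = 20
20 XOR 22 = 2
2 XOR 19 = 17
The overall nim-sum is X = 17. A heap of size p has a winning move iff p XOR X < p (reduce it to p XOR X).
  17: 17 XOR 17 = 0 < 17 — winning move (to 0).
  16: 16 XOR 17 = 1 < 16 — winning move (to 1).
  21: 21 XOR 17 = 4 < 21 — winning move (to 4).
  22: 22 XOR 17 = 7 < 22 — winning move (to 7).
  19: 19 XOR 17 = 2 < 19 — winning move (to 2).
That gives 5 winning moves.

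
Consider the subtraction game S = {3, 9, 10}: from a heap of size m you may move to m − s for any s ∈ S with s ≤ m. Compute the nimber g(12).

2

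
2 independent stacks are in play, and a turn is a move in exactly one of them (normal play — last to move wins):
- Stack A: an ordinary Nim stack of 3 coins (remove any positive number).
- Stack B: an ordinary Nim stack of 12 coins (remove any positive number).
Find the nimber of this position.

15

Stack A is a plain Nim stack of size 3, so its Grundy value is 3.
Stack B is a plain Nim stack of size 12, so its Grundy value is 12.
By the Sprague-Grundy theorem, the Grundy value of a sum of independent games is the XOR of the component values.
Combined value = 3 XOR 12 = 15.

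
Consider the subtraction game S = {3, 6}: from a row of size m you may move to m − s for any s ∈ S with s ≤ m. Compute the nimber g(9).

0

Build the Grundy sequence with g(k) = mex{g(k−s) : s ∈ {3, 6}, s ≤ k}:
g(0) = mex{} = 0
g(1) = mex{} = 0
g(2) = mex{} = 0
g(3) = mex{0} = 1
g(4) = mex{0} = 1
g(5) = mex{0} = 1
g(6) = mex{0,1} = 2
g(7) = mex{0,1} = 2
g(8) = mex{0,1} = 2
g(9) = mex{1,2} = 0
So g(9) = 0.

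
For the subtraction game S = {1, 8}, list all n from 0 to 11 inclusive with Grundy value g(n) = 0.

0, 2, 4, 6, 9, 11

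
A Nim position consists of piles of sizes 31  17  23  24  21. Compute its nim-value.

20

Nim-sum: 31 ⊕ 17 ⊕ 23 ⊕ 24 ⊕ 21 = 20.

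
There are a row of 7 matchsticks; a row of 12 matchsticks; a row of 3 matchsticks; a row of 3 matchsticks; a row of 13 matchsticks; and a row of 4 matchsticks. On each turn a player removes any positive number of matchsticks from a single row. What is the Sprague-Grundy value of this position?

Nim-sum: 7 ^ 12 ^ 3 ^ 3 ^ 13 ^ 4 = 2.

2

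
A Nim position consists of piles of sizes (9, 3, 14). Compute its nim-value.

Write each in binary and XOR column by column:
  1001  (9)
  0011  (3)
  1110  (14)
  ----
  0100  (4)

4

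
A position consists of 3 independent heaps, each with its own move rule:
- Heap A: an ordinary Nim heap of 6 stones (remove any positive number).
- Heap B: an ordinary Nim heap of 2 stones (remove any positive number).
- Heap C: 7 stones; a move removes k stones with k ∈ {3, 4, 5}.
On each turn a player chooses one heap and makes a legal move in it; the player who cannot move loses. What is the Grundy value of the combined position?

6

Heap A is a plain Nim heap of size 6, so its Grundy value is 6.
Heap B is a plain Nim heap of size 2, so its Grundy value is 2.
For heap C, compute g(0), g(1), … with moves {3, 4, 5}:
g(0) = mex{} = 0
g(1) = mex{} = 0
g(2) = mex{} = 0
g(3) = mex{0} = 1
g(4) = mex{0} = 1
g(5) = mex{0} = 1
g(6) = mex{0,1} = 2
g(7) = mex{0,1} = 2
So g(7) = 2.
The value of a disjunctive sum is the nim-sum of the parts.
Combined value = 6 XOR 2 XOR 2 = 6.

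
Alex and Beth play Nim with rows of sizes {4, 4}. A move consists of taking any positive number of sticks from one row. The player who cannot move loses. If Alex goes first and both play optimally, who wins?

Beth wins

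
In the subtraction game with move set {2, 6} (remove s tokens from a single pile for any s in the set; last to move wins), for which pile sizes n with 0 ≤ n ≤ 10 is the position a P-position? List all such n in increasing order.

Grundy values for subtraction set {2, 6}:
k:     0  1  2  3  4  5  6  7  8  9 10
g(k):  0  0  1  1  0  0  1  1  0  0  1
The P-positions (g = 0) in 0..10 are 0, 1, 4, 5, 8, 9.

0, 1, 4, 5, 8, 9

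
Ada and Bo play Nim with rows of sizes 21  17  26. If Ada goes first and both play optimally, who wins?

Ada wins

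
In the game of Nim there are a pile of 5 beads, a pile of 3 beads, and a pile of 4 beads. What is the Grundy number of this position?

2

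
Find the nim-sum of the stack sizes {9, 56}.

49

Write each in binary and XOR column by column:
  001001  (9)
  111000  (56)
  ------
  110001  (49)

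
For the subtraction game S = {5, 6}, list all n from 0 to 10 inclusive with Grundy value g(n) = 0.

Compute g(0), g(1), … for moves {5, 6}:
g(0) = mex{} = 0
g(1) = mex{} = 0
g(2) = mex{} = 0
g(3) = mex{} = 0
g(4) = mex{} = 0
g(5) = mex{0} = 1
g(6) = mex{0} = 1
g(7) = mex{0} = 1
g(8) = mex{0} = 1
g(9) = mex{0} = 1
g(10) = mex{0,1} = 2
The P-positions (g = 0) in 0..10 are 0, 1, 2, 3, 4.

0, 1, 2, 3, 4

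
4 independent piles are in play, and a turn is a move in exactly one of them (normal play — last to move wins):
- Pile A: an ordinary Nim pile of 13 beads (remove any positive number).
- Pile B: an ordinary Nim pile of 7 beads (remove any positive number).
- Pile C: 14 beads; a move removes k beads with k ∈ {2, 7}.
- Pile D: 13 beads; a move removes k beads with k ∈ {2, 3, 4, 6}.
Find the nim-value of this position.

Pile A is a plain Nim pile of size 13, so its Grundy value is 13.
Pile B is a plain Nim pile of size 7, so its Grundy value is 7.
Grundy values for pile C (subtraction set {2, 7}):
g(0) = mex{} = 0
g(1) = mex{} = 0
g(2) = mex{0} = 1
g(3) = mex{0} = 1
g(4) = mex{1} = 0
g(5) = mex{1} = 0
g(6) = mex{0} = 1
g(7) = mex{0} = 1
g(8) = mex{0,1} = 2
g(9) = mex{1} = 0
g(10) = mex{1,2} = 0
g(11) = mex{0} = 1
g(12) = mex{0} = 1
g(13) = mex{1} = 0
g(14) = mex{1} = 0
So g(14) = 0.
Build the Grundy sequence for pile D with g(k) = mex{g(k−s) : s ∈ {2, 3, 4, 6}, s ≤ k}:
g(0) = mex{} = 0
g(1) = mex{} = 0
g(2) = mex{0} = 1
g(3) = mex{0} = 1
g(4) = mex{0,1} = 2
g(5) = mex{0,1} = 2
g(6) = mex{0,1,2} = 3
g(7) = mex{0,1,2} = 3
g(8) = mex{1,2,3} = 0
g(9) = mex{1,2,3} = 0
g(10) = mex{0,2,3} = 1
g(11) = mex{0,2,3} = 1
g(12) = mex{0,1,3} = 2
g(13) = mex{0,1,3} = 2
So g(13) = 2.
By the Sprague-Grundy theorem, the Grundy value of a sum of independent games is the XOR of the component values.
Combined value = 13 XOR 7 XOR 0 XOR 2 = 8.

8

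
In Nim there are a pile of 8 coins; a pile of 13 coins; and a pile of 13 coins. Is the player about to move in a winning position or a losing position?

Write each in binary and XOR column by column:
  1000  (8)
  1101  (13)
  1101  (13)
  ----
  1000  (8)
The nim-sum is 8 ≠ 0, so this is an N-position: the player to move can win.

Winning position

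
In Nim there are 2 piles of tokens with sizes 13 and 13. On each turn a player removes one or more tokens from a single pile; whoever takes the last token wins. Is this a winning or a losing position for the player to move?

Losing position

Nim-sum: 13 XOR 13 = 0.
The nim-sum is 0, so this is a P-position: the player to move is in a losing position under optimal play.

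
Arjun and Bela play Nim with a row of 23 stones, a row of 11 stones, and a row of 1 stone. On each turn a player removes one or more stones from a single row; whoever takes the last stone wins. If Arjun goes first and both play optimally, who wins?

Arjun wins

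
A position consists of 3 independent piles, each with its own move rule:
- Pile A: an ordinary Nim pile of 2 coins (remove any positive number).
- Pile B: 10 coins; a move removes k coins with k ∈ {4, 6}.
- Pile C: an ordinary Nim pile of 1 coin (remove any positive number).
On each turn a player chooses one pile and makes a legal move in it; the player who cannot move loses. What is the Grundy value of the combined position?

Pile A is a plain Nim pile of size 2, so its Grundy value is 2.
Build the Grundy sequence for pile B with g(k) = mex{g(k−s) : s ∈ {4, 6}, s ≤ k}:
k:     0  1  2  3  4  5  6  7  8  9 10
g(k):  0  0  0  0  1  1  1  1  2  2  0
So g(10) = 0.
Pile C is a plain Nim pile of size 1, so its Grundy value is 1.
The value of a disjunctive sum is the nim-sum of the parts.
Combined value = 2 ⊕ 0 ⊕ 1 = 3.

3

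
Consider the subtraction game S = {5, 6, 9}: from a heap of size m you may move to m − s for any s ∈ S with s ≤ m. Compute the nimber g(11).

Grundy values for subtraction set {5, 6, 9}:
k:     0  1  2  3  4  5  6  7  8  9 10 11
g(k):  0  0  0  0  0  1  1  1  1  1  2  2
So g(11) = 2.

2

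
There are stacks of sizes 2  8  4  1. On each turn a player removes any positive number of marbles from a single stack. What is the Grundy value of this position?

15

Compute the nim-sum pairwise:
2 ^ 8 = 10
10 ^ 4 = 14
14 ^ 1 = 15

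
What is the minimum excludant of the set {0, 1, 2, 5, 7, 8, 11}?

3

The values 0, 1, 2 are all present; 3 is the first non-negative integer missing from the set.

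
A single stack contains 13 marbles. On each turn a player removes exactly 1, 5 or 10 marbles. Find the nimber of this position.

3

Grundy values for subtraction set {1, 5, 10}:
k:     0  1  2  3  4  5  6  7  8  9 10 11 12 13
g(k):  0  1  0  1  0  1  0  1  0  1  2  3  2  3
So g(13) = 3.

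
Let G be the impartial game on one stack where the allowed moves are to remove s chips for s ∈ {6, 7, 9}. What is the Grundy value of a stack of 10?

1

Build the Grundy sequence with g(k) = mex{g(k−s) : s ∈ {6, 7, 9}, s ≤ k}:
k:     0  1  2  3  4  5  6  7  8  9 10
g(k):  0  0  0  0  0  0  1  1  1  1  1
So g(10) = 1.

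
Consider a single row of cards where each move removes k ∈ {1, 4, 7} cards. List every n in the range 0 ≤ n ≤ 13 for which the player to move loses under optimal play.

0, 2, 5, 8, 10, 13

Compute g(0), g(1), … for moves {1, 4, 7}:
g(0) = mex{} = 0
g(1) = mex{0} = 1
g(2) = mex{1} = 0
g(3) = mex{0} = 1
g(4) = mex{0,1} = 2
g(5) = mex{1,2} = 0
g(6) = mex{0} = 1
g(7) = mex{0,1} = 2
g(8) = mex{1,2} = 0
g(9) = mex{0} = 1
g(10) = mex{1} = 0
g(11) = mex{0,2} = 1
g(12) = mex{0,1} = 2
g(13) = mex{1,2} = 0
The P-positions (g = 0) in 0..13 are 0, 2, 5, 8, 10, 13.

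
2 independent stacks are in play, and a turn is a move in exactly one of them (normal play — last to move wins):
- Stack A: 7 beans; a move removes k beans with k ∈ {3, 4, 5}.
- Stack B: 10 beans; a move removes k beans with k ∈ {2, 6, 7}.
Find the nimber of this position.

1

For stack A, compute g(0), g(1), … with moves {3, 4, 5}:
g(0) = mex{} = 0
g(1) = mex{} = 0
g(2) = mex{} = 0
g(3) = mex{0} = 1
g(4) = mex{0} = 1
g(5) = mex{0} = 1
g(6) = mex{0,1} = 2
g(7) = mex{0,1} = 2
So g(7) = 2.
Grundy values for stack B (subtraction set {2, 6, 7}):
g(0) = mex{} = 0
g(1) = mex{} = 0
g(2) = mex{0} = 1
g(3) = mex{0} = 1
g(4) = mex{1} = 0
g(5) = mex{1} = 0
g(6) = mex{0} = 1
g(7) = mex{0} = 1
g(8) = mex{0,1} = 2
g(9) = mex{1} = 0
g(10) = mex{0,1,2} = 3
So g(10) = 3.
By the Sprague-Grundy theorem, the Grundy value of a sum of independent games is the XOR of the component values.
Combined value = 2 XOR 3 = 1.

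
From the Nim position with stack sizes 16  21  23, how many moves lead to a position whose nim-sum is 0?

Compute the nim-sum pairwise:
16 XOR 21 = 5
5 XOR 23 = 18
The overall nim-sum is X = 18. A stack of size p has a winning move iff p XOR X < p (reduce it to p XOR X).
  16: 16 XOR 18 = 2 < 16 — winning move (to 2).
  21: 21 XOR 18 = 7 < 21 — winning move (to 7).
  23: 23 XOR 18 = 5 < 23 — winning move (to 5).
That gives 3 winning moves.

3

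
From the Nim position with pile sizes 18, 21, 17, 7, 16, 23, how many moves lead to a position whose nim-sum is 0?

5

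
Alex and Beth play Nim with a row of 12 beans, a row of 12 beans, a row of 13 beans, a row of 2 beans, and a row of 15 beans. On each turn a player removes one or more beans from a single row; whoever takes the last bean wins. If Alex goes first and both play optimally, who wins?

Nim-sum: 12 ^ 12 ^ 13 ^ 2 ^ 15 = 0.
The nim-sum is 0, so this is a P-position: the player to move is in a losing position under optimal play; Alex is about to move from it and so loses — Beth wins.

Beth wins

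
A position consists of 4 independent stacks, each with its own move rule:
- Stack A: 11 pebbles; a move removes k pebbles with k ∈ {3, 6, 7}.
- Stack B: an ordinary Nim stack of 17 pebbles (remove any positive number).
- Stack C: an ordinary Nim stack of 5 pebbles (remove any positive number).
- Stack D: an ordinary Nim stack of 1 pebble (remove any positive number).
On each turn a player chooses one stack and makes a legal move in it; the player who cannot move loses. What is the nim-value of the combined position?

21

Build the Grundy sequence for stack A with g(k) = mex{g(k−s) : s ∈ {3, 6, 7}, s ≤ k}:
g(0) = mex{} = 0
g(1) = mex{} = 0
g(2) = mex{} = 0
g(3) = mex{0} = 1
g(4) = mex{0} = 1
g(5) = mex{0} = 1
g(6) = mex{0,1} = 2
g(7) = mex{0,1} = 2
g(8) = mex{0,1} = 2
g(9) = mex{0,1,2} = 3
g(10) = mex{1,2} = 0
g(11) = mex{1,2} = 0
So g(11) = 0.
Stack B is a plain Nim stack of size 17, so its Grundy value is 17.
Stack C is a plain Nim stack of size 5, so its Grundy value is 5.
Stack D is a plain Nim stack of size 1, so its Grundy value is 1.
The value of a disjunctive sum is the nim-sum of the parts.
Combined value = 0 ⊕ 17 ⊕ 5 ⊕ 1 = 21.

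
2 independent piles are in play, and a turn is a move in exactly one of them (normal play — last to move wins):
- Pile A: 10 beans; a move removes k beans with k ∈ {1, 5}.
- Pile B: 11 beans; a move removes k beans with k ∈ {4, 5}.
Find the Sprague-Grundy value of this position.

For pile A, compute g(0), g(1), … with moves {1, 5}:
g(0) = mex{} = 0
g(1) = mex{0} = 1
g(2) = mex{1} = 0
g(3) = mex{0} = 1
g(4) = mex{1} = 0
g(5) = mex{0} = 1
g(6) = mex{1} = 0
g(7) = mex{0} = 1
g(8) = mex{1} = 0
g(9) = mex{0} = 1
g(10) = mex{1} = 0
So g(10) = 0.
Grundy values for pile B (subtraction set {4, 5}):
k:     0  1  2  3  4  5  6  7  8  9 10 11
g(k):  0  0  0  0  1  1  1  1  2  0  0  0
So g(11) = 0.
By the Sprague-Grundy theorem, the Grundy value of a sum of independent games is the XOR of the component values.
Combined value = 0 ⊕ 0 = 0.

0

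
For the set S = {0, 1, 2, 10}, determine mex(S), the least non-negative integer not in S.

The values 0, 1, 2 are all present; 3 is the first non-negative integer missing from the set.

3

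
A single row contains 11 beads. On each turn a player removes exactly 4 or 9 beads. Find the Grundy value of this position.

Grundy values for subtraction set {4, 9}:
k:     0  1  2  3  4  5  6  7  8  9 10 11
g(k):  0  0  0  0  1  1  1  1  0  2  2  2
So g(11) = 2.

2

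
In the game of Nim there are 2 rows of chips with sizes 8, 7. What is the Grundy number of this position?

15

Write each in binary and XOR column by column:
  1000  (8)
  0111  (7)
  ----
  1111  (15)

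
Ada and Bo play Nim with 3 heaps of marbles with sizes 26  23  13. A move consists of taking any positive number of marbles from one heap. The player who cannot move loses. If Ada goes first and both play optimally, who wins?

Bo wins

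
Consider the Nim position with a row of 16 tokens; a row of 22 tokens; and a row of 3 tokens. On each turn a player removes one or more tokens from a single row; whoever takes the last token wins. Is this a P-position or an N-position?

N-position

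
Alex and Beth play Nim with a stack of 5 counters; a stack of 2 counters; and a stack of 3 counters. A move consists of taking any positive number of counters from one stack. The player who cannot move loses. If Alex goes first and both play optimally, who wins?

Alex wins

Nim-sum: 5 ^ 2 ^ 3 = 4.
The nim-sum is 4 ≠ 0, so this is an N-position: the player to move can win; Alex has a winning move.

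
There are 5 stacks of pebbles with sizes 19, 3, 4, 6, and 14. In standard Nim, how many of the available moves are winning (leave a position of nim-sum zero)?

Nim-sum: 19 ⊕ 3 ⊕ 4 ⊕ 6 ⊕ 14 = 28.
The overall nim-sum is X = 28. A stack of size p has a winning move iff p XOR X < p (reduce it to p XOR X).
  19: 19 XOR 28 = 15 < 19 — winning move (to 15).
  3: 3 XOR 28 = 31 ≥ 3 — no move.
  4: 4 XOR 28 = 24 ≥ 4 — no move.
  6: 6 XOR 28 = 26 ≥ 6 — no move.
  14: 14 XOR 28 = 18 ≥ 14 — no move.
That gives 1 winning move.

1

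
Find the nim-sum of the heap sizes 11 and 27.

16

Nim-sum: 11 ⊕ 27 = 16.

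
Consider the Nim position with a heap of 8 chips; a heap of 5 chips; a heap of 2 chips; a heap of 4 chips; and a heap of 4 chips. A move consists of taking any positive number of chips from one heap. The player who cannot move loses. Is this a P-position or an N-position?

Nim-sum: 8 ⊕ 5 ⊕ 2 ⊕ 4 ⊕ 4 = 15.
The nim-sum is 15 ≠ 0, so this is an N-position: the player to move can win.

N-position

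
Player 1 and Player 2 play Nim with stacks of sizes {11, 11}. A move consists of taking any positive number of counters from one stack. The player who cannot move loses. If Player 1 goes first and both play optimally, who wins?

Player 2 wins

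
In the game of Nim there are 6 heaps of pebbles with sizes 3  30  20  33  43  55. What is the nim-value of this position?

52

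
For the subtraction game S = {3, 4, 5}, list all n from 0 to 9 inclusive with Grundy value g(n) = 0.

0, 1, 2, 8, 9

Compute g(0), g(1), … for moves {3, 4, 5}:
k:     0  1  2  3  4  5  6  7  8  9
g(k):  0  0  0  1  1  1  2  2  0  0
The P-positions (g = 0) in 0..9 are 0, 1, 2, 8, 9.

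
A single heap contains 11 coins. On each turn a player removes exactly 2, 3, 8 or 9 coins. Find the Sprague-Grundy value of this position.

0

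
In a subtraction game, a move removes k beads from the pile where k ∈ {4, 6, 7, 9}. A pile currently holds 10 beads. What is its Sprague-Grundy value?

Grundy values for subtraction set {4, 6, 7, 9}:
g(0) = mex{} = 0
g(1) = mex{} = 0
g(2) = mex{} = 0
g(3) = mex{} = 0
g(4) = mex{0} = 1
g(5) = mex{0} = 1
g(6) = mex{0} = 1
g(7) = mex{0} = 1
g(8) = mex{0,1} = 2
g(9) = mex{0,1} = 2
g(10) = mex{0,1} = 2
So g(10) = 2.

2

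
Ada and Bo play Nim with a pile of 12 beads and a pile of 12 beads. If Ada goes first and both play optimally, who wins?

Nim-sum: 12 ^ 12 = 0.
The nim-sum is 0, so this is a P-position: the player to move is in a losing position under optimal play; Ada is about to move from it and so loses — Bo wins.

Bo wins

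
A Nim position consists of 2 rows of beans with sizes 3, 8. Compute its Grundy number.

11

Compute the nim-sum pairwise:
3 XOR 8 = 11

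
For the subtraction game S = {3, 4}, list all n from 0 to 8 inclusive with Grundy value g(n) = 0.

Grundy values for subtraction set {3, 4}:
g(0) = mex{} = 0
g(1) = mex{} = 0
g(2) = mex{} = 0
g(3) = mex{0} = 1
g(4) = mex{0} = 1
g(5) = mex{0} = 1
g(6) = mex{0,1} = 2
g(7) = mex{1} = 0
g(8) = mex{1} = 0
The P-positions (g = 0) in 0..8 are 0, 1, 2, 7, 8.

0, 1, 2, 7, 8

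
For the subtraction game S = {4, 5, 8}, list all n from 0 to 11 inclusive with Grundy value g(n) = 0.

0, 1, 2, 3

Grundy values for subtraction set {4, 5, 8}:
g(0) = mex{} = 0
g(1) = mex{} = 0
g(2) = mex{} = 0
g(3) = mex{} = 0
g(4) = mex{0} = 1
g(5) = mex{0} = 1
g(6) = mex{0} = 1
g(7) = mex{0} = 1
g(8) = mex{0,1} = 2
g(9) = mex{0,1} = 2
g(10) = mex{0,1} = 2
g(11) = mex{0,1} = 2
The P-positions (g = 0) in 0..11 are 0, 1, 2, 3.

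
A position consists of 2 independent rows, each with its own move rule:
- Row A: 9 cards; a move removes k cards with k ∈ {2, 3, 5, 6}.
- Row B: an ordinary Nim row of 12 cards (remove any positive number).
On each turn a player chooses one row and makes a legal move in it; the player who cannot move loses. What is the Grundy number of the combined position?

Grundy values for row A (subtraction set {2, 3, 5, 6}):
g(0) = mex{} = 0
g(1) = mex{} = 0
g(2) = mex{0} = 1
g(3) = mex{0} = 1
g(4) = mex{0,1} = 2
g(5) = mex{0,1} = 2
g(6) = mex{0,1,2} = 3
g(7) = mex{0,1,2} = 3
g(8) = mex{1,2,3} = 0
g(9) = mex{1,2,3} = 0
So g(9) = 0.
Row B is a plain Nim row of size 12, so its Grundy value is 12.
By the Sprague-Grundy theorem, the Grundy value of a sum of independent games is the XOR of the component values.
Combined value = 0 XOR 12 = 12.

12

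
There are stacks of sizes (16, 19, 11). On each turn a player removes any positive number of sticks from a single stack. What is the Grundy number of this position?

8

Compute the nim-sum pairwise:
16 ^ 19 = 3
3 ^ 11 = 8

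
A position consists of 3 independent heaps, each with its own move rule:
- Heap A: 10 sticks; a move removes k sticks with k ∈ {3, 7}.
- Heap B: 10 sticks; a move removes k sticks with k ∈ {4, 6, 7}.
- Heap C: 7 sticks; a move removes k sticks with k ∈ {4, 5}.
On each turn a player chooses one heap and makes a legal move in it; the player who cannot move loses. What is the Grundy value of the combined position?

Grundy values for heap A (subtraction set {3, 7}):
g(0) = mex{} = 0
g(1) = mex{} = 0
g(2) = mex{} = 0
g(3) = mex{0} = 1
g(4) = mex{0} = 1
g(5) = mex{0} = 1
g(6) = mex{1} = 0
g(7) = mex{0,1} = 2
g(8) = mex{0,1} = 2
g(9) = mex{0} = 1
g(10) = mex{1,2} = 0
So g(10) = 0.
Build the Grundy sequence for heap B with g(k) = mex{g(k−s) : s ∈ {4, 6, 7}, s ≤ k}:
k:     0  1  2  3  4  5  6  7  8  9 10
g(k):  0  0  0  0  1  1  1  1  2  2  2
So g(10) = 2.
Build the Grundy sequence for heap C with g(k) = mex{g(k−s) : s ∈ {4, 5}, s ≤ k}:
g(0) = mex{} = 0
g(1) = mex{} = 0
g(2) = mex{} = 0
g(3) = mex{} = 0
g(4) = mex{0} = 1
g(5) = mex{0} = 1
g(6) = mex{0} = 1
g(7) = mex{0} = 1
So g(7) = 1.
By the Sprague-Grundy theorem, the Grundy value of a sum of independent games is the XOR of the component values.
Combined value = 0 ⊕ 2 ⊕ 1 = 3.

3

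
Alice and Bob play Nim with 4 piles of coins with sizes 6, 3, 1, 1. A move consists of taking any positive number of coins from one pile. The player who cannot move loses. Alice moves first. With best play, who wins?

Write each in binary and XOR column by column:
  110  (6)
  011  (3)
  001  (1)
  001  (1)
  ---
  101  (5)
The nim-sum is 5 ≠ 0, so this is an N-position: the player to move can win; Alice has a winning move.

Alice wins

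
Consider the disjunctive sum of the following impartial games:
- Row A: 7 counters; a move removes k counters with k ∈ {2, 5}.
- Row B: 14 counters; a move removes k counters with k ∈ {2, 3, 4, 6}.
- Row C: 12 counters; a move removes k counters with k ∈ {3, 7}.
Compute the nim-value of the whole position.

3

Grundy values for row A (subtraction set {2, 5}):
k:     0  1  2  3  4  5  6  7
g(k):  0  0  1  1  0  2  1  0
So g(7) = 0.
For row B, compute g(0), g(1), … with moves {2, 3, 4, 6}:
g(0) = mex{} = 0
g(1) = mex{} = 0
g(2) = mex{0} = 1
g(3) = mex{0} = 1
g(4) = mex{0,1} = 2
g(5) = mex{0,1} = 2
g(6) = mex{0,1,2} = 3
g(7) = mex{0,1,2} = 3
g(8) = mex{1,2,3} = 0
g(9) = mex{1,2,3} = 0
g(10) = mex{0,2,3} = 1
g(11) = mex{0,2,3} = 1
g(12) = mex{0,1,3} = 2
g(13) = mex{0,1,3} = 2
g(14) = mex{0,1,2} = 3
So g(14) = 3.
Build the Grundy sequence for row C with g(k) = mex{g(k−s) : s ∈ {3, 7}, s ≤ k}:
k:     0  1  2  3  4  5  6  7  8  9 10 11 12
g(k):  0  0  0  1  1  1  0  2  2  1  0  0  0
So g(12) = 0.
By the Sprague-Grundy theorem, the Grundy value of a sum of independent games is the XOR of the component values.
Combined value = 0 ⊕ 3 ⊕ 0 = 3.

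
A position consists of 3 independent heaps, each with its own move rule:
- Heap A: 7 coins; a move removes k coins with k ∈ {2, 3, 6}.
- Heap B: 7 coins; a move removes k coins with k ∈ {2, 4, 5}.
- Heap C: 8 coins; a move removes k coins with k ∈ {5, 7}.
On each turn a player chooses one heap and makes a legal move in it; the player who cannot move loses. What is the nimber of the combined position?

0

Grundy values for heap A (subtraction set {2, 3, 6}):
k:     0  1  2  3  4  5  6  7
g(k):  0  0  1  1  2  0  3  1
So g(7) = 1.
Build the Grundy sequence for heap B with g(k) = mex{g(k−s) : s ∈ {2, 4, 5}, s ≤ k}:
g(0) = mex{} = 0
g(1) = mex{} = 0
g(2) = mex{0} = 1
g(3) = mex{0} = 1
g(4) = mex{0,1} = 2
g(5) = mex{0,1} = 2
g(6) = mex{0,1,2} = 3
g(7) = mex{1,2} = 0
So g(7) = 0.
For heap C, compute g(0), g(1), … with moves {5, 7}:
k:     0  1  2  3  4  5  6  7  8
g(k):  0  0  0  0  0  1  1  1  1
So g(8) = 1.
By the Sprague-Grundy theorem, the Grundy value of a sum of independent games is the XOR of the component values.
Combined value = 1 ⊕ 0 ⊕ 1 = 0.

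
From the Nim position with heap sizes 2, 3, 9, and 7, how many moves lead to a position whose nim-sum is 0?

Nim-sum: 2 ^ 3 ^ 9 ^ 7 = 15.
The overall nim-sum is X = 15. A heap of size p has a winning move iff p XOR X < p (reduce it to p XOR X).
  2: 2 XOR 15 = 13 ≥ 2 — no move.
  3: 3 XOR 15 = 12 ≥ 3 — no move.
  9: 9 XOR 15 = 6 < 9 — winning move (to 6).
  7: 7 XOR 15 = 8 ≥ 7 — no move.
That gives 1 winning move.

1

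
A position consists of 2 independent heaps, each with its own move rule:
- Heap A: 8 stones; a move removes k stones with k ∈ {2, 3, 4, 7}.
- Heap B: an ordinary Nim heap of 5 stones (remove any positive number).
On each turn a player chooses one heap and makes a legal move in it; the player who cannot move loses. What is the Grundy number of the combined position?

Grundy values for heap A (subtraction set {2, 3, 4, 7}):
k:     0  1  2  3  4  5  6  7  8
g(k):  0  0  1  1  2  2  0  3  1
So g(8) = 1.
Heap B is a plain Nim heap of size 5, so its Grundy value is 5.
By the Sprague-Grundy theorem, the Grundy value of a sum of independent games is the XOR of the component values.
Combined value = 1 XOR 5 = 4.

4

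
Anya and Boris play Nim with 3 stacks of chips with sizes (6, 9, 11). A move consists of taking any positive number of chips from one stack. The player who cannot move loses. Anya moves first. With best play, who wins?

Nim-sum: 6 ⊕ 9 ⊕ 11 = 4.
The nim-sum is 4 ≠ 0, so this is an N-position: the player to move can win; Anya has a winning move.

Anya wins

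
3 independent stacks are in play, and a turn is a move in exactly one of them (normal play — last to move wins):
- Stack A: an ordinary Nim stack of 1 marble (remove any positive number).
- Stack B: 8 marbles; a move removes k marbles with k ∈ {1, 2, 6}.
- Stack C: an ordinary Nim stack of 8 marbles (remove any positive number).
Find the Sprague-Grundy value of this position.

Stack A is a plain Nim stack of size 1, so its Grundy value is 1.
Grundy values for stack B (subtraction set {1, 2, 6}):
g(0) = mex{} = 0
g(1) = mex{0} = 1
g(2) = mex{0,1} = 2
g(3) = mex{1,2} = 0
g(4) = mex{0,2} = 1
g(5) = mex{0,1} = 2
g(6) = mex{0,1,2} = 3
g(7) = mex{1,2,3} = 0
g(8) = mex{0,2,3} = 1
So g(8) = 1.
Stack C is a plain Nim stack of size 8, so its Grundy value is 8.
By the Sprague-Grundy theorem, the Grundy value of a sum of independent games is the XOR of the component values.
Combined value = 1 ⊕ 1 ⊕ 8 = 8.

8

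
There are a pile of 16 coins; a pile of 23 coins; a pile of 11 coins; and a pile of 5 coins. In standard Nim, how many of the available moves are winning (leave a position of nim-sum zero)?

1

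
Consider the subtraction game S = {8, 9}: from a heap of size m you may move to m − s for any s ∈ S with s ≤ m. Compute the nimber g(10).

Grundy values for subtraction set {8, 9}:
g(0) = mex{} = 0
g(1) = mex{} = 0
g(2) = mex{} = 0
g(3) = mex{} = 0
g(4) = mex{} = 0
g(5) = mex{} = 0
g(6) = mex{} = 0
g(7) = mex{} = 0
g(8) = mex{0} = 1
g(9) = mex{0} = 1
g(10) = mex{0} = 1
So g(10) = 1.

1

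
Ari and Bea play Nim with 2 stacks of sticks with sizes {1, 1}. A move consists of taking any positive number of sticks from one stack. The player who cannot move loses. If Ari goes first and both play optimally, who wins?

Bea wins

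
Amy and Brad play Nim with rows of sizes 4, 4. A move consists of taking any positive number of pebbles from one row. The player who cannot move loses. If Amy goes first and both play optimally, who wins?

Brad wins

Write each in binary and XOR column by column:
  100  (4)
  100  (4)
  ---
  000  (0)
The nim-sum is 0, so this is a P-position: the player to move is in a losing position under optimal play; Amy is about to move from it and so loses — Brad wins.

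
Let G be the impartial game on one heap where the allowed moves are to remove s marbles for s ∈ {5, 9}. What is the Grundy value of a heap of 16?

Build the Grundy sequence with g(k) = mex{g(k−s) : s ∈ {5, 9}, s ≤ k}:
k:     0  1  2  3  4  5  6  7  8  9 10 11 12 13 14 15 16
g(k):  0  0  0  0  0  1  1  1  1  1  2  2  2  2  0  0  0
So g(16) = 0.

0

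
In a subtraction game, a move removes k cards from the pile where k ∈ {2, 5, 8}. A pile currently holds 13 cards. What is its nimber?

1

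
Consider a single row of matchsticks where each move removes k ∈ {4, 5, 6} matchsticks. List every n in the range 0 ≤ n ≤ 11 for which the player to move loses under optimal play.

0, 1, 2, 3, 10, 11

Build the Grundy sequence with g(k) = mex{g(k−s) : s ∈ {4, 5, 6}, s ≤ k}:
k:     0  1  2  3  4  5  6  7  8  9 10 11
g(k):  0  0  0  0  1  1  1  1  2  2  0  0
The P-positions (g = 0) in 0..11 are 0, 1, 2, 3, 10, 11.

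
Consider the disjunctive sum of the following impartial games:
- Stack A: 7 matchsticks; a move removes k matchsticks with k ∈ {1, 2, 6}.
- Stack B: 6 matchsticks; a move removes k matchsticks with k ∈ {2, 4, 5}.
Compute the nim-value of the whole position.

Build the Grundy sequence for stack A with g(k) = mex{g(k−s) : s ∈ {1, 2, 6}, s ≤ k}:
g(0) = mex{} = 0
g(1) = mex{0} = 1
g(2) = mex{0,1} = 2
g(3) = mex{1,2} = 0
g(4) = mex{0,2} = 1
g(5) = mex{0,1} = 2
g(6) = mex{0,1,2} = 3
g(7) = mex{1,2,3} = 0
So g(7) = 0.
Grundy values for stack B (subtraction set {2, 4, 5}):
k:     0  1  2  3  4  5  6
g(k):  0  0  1  1  2  2  3
So g(6) = 3.
By the Sprague-Grundy theorem, the Grundy value of a sum of independent games is the XOR of the component values.
Combined value = 0 XOR 3 = 3.

3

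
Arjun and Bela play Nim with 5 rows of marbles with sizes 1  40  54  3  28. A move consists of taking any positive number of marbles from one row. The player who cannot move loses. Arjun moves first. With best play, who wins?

Bela wins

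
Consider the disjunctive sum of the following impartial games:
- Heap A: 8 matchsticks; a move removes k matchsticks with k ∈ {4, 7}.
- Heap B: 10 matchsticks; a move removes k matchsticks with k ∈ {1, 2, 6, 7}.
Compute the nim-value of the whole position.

Grundy values for heap A (subtraction set {4, 7}):
g(0) = mex{} = 0
g(1) = mex{} = 0
g(2) = mex{} = 0
g(3) = mex{} = 0
g(4) = mex{0} = 1
g(5) = mex{0} = 1
g(6) = mex{0} = 1
g(7) = mex{0} = 1
g(8) = mex{0,1} = 2
So g(8) = 2.
Grundy values for heap B (subtraction set {1, 2, 6, 7}):
g(0) = mex{} = 0
g(1) = mex{0} = 1
g(2) = mex{0,1} = 2
g(3) = mex{1,2} = 0
g(4) = mex{0,2} = 1
g(5) = mex{0,1} = 2
g(6) = mex{0,1,2} = 3
g(7) = mex{0,1,2,3} = 4
g(8) = mex{1,2,3,4} = 0
g(9) = mex{0,2,4} = 1
g(10) = mex{0,1} = 2
So g(10) = 2.
By the Sprague-Grundy theorem, the Grundy value of a sum of independent games is the XOR of the component values.
Combined value = 2 XOR 2 = 0.

0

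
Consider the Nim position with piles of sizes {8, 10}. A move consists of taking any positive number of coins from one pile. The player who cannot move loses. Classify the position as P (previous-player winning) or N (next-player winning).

N-position

Write each in binary and XOR column by column:
  1000  (8)
  1010  (10)
  ----
  0010  (2)
The nim-sum is 2 ≠ 0, so this is an N-position: the player to move can win.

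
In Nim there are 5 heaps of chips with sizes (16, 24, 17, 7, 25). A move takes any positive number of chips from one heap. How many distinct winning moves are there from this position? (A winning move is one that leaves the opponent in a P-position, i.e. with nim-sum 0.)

1

Nim-sum: 16 XOR 24 XOR 17 XOR 7 XOR 25 = 7.
The overall nim-sum is X = 7. A heap of size p has a winning move iff p XOR X < p (reduce it to p XOR X).
  16: 16 XOR 7 = 23 ≥ 16 — no move.
  24: 24 XOR 7 = 31 ≥ 24 — no move.
  17: 17 XOR 7 = 22 ≥ 17 — no move.
  7: 7 XOR 7 = 0 < 7 — winning move (to 0).
  25: 25 XOR 7 = 30 ≥ 25 — no move.
That gives 1 winning move.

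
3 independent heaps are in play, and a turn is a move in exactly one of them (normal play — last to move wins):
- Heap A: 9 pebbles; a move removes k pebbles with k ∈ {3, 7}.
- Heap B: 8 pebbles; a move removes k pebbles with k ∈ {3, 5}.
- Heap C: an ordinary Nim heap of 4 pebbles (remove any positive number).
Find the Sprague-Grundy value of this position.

5

Build the Grundy sequence for heap A with g(k) = mex{g(k−s) : s ∈ {3, 7}, s ≤ k}:
k:     0  1  2  3  4  5  6  7  8  9
g(k):  0  0  0  1  1  1  0  2  2  1
So g(9) = 1.
Grundy values for heap B (subtraction set {3, 5}):
g(0) = mex{} = 0
g(1) = mex{} = 0
g(2) = mex{} = 0
g(3) = mex{0} = 1
g(4) = mex{0} = 1
g(5) = mex{0} = 1
g(6) = mex{0,1} = 2
g(7) = mex{0,1} = 2
g(8) = mex{1} = 0
So g(8) = 0.
Heap C is a plain Nim heap of size 4, so its Grundy value is 4.
By the Sprague-Grundy theorem, the Grundy value of a sum of independent games is the XOR of the component values.
Combined value = 1 ⊕ 0 ⊕ 4 = 5.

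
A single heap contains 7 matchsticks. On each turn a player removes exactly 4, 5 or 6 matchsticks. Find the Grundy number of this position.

1

Grundy values for subtraction set {4, 5, 6}:
g(0) = mex{} = 0
g(1) = mex{} = 0
g(2) = mex{} = 0
g(3) = mex{} = 0
g(4) = mex{0} = 1
g(5) = mex{0} = 1
g(6) = mex{0} = 1
g(7) = mex{0} = 1
So g(7) = 1.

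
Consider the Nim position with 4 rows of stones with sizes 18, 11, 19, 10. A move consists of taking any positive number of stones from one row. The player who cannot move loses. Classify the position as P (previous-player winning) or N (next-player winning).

P-position

In binary:
  10010  (18)
  01011  (11)
  10011  (19)
  01010  (10)
  -----
  00000  (0)
The nim-sum is 0, so this is a P-position: the player to move is in a losing position under optimal play.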